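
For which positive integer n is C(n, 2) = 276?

24

n(n−1)/2 = 276 ⇒ n(n−1) = 552. Since 24·23 = 552, n = 24.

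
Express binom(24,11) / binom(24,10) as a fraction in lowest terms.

14/11

C(n,k+1)/C(n,k) = (n−k)/(k+1) = (24−10)/(10+1) = 14/11.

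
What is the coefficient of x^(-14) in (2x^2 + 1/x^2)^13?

General term: C(13,j)·(2x^2)^j·(1/x^2)^(13-j), with x-exponent 2j − 2(13−j) = 4j − 26.
Set 4j − 26 = -14: j = 3.
C(13,3) = 286; 2^3 = 8; 1^10 = 1.
Coefficient = 286 · 8 · 1 = 2288.

2288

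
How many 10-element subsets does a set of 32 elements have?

64512240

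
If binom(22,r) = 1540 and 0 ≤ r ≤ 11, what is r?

C(22,r) increases on 0 ≤ r ≤ 11. C(22,2) = 231 and C(22,3) = 1540, so r = 3.

3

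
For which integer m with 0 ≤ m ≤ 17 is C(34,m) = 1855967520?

15

C(34,m) increases on 0 ≤ m ≤ 17. C(34,14) = 1391975640 and C(34,15) = 1855967520, so m = 15.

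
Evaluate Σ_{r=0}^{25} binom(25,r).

The entries of row 25 sum to 2^25 = 33554432.

33554432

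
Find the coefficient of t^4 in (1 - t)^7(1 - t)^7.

Coefficient of t^4 = Σ_{j} C(7,j)·(-1)^j·C(7,4-j)·(-1)^(4-j) for j from 0 to 4.
= 35 + 245 + 441 + 245 + 35 = 1001.

1001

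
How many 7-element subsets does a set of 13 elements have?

1716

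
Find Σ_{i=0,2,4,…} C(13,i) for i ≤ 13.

Even-i terms of row 13 sum to 2^12 = 4096.

4096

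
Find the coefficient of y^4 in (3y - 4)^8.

1451520

The general term is C(8,j)·(3y)^j·(-4)^(8-j); the y^4 term has j = 4.
C(8,4) = 70.
Coefficient = C(8,4) · 3^4 · (-4)^4 = 70 · 81 · 256 = 1451520.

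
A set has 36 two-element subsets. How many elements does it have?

n(n−1)/2 = 36 ⇒ n(n−1) = 72. Since 9·8 = 72, n = 9.

9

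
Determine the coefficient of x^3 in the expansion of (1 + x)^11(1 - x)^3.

32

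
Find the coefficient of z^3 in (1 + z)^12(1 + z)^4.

560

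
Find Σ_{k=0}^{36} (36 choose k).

68719476736

The entries of row 36 sum to 2^36 = 68719476736.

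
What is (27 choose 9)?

C(27,9) = (27·26·25·24·23·22·21·20·19) / 9! = 1700755056000 / 362880 = 4686825.

4686825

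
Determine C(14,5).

2002

C(14,5) = (14·13·12·11·10) / 5! = 240240 / 120 = 2002.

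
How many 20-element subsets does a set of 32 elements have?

C(32,20) = C(32,12) by symmetry.
C(32,12) = (32·31·30·29·28·27·26·25·24·23·22·21) / 12! = 108155131628544000 / 479001600 = 225792840.

225792840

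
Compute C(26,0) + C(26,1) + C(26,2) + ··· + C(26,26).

Setting x = 1 in (1+x)^26 gives Σ C(26,r) = 2^26 = 67108864.

67108864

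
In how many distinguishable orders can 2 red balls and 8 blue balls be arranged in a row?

45

Choose positions for the red balls: C(10,2) = 45.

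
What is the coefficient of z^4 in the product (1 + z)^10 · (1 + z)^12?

Coefficient of z^4 = Σ_{j} C(10,j)·C(12,4-j) for j from 0 to 4.
= 495 + 2200 + 2970 + 1440 + 210 = 7315.

7315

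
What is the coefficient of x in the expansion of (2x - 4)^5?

2560

The general term is C(5,j)·(2x)^j·(-4)^(5-j); the x^1 term has j = 1.
C(5,1) = 5.
Coefficient = C(5,1) · 2^1 · (-4)^4 = 5 · 2 · 256 = 2560.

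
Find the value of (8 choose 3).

56

C(8,3) = (8·7·6) / 3! = 336 / 6 = 56.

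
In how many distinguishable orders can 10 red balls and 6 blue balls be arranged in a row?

8008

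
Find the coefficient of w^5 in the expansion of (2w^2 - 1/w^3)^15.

General term: C(15,j)·(2w^2)^j·(-1/w^3)^(15-j), with w-exponent 2j − 3(15−j) = 5j − 45.
Set 5j − 45 = 5: j = 10.
C(15,10) = 3003; 2^10 = 1024; (-1)^5 = -1.
Coefficient = 3003 · 1024 · (-1) = -3075072.

-3075072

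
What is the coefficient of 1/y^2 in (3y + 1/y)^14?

General term: C(14,j)·(3y)^j·(1/y)^(14-j), with y-exponent 1j − 1(14−j) = 2j − 14.
Set 2j − 14 = -2: j = 6.
C(14,6) = 3003; 3^6 = 729; 1^8 = 1.
Coefficient = 3003 · 729 · 1 = 2189187.

2189187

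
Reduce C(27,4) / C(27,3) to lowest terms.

6

C(n,k+1)/C(n,k) = (n−k)/(k+1) = (27−3)/(3+1) = 24/4 = 6.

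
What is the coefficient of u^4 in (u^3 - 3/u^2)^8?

General term: C(8,j)·(u^3)^j·(-3/u^2)^(8-j), with u-exponent 3j − 2(8−j) = 5j − 16.
Set 5j − 16 = 4: j = 4.
C(8,4) = 70; 1^4 = 1; (-3)^4 = 81.
Coefficient = 70 · 1 · 81 = 5670.

5670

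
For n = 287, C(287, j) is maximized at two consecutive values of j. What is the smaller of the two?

143

For odd n = 287, C(287,j) peaks at j = (n−1)/2 and (n+1)/2; the smaller is 143.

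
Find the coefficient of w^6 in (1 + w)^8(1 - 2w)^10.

756

Coefficient of w^6 = Σ_{j} C(8,j)·1^j·C(10,6-j)·(-2)^(6-j) for j from 0 to 6.
= 13440 + (-64512) + 94080 + (-53760) + 12600 + (-1120) + 28 = 756.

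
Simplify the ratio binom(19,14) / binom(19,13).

3/7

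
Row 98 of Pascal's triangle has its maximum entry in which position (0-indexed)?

49

C(98,m) is maximized at m = 98/2 = 49.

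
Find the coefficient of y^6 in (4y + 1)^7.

28672

The general term is C(7,j)·(4y)^j·(1)^(7-j); the y^6 term has j = 6.
C(7,6) = 7.
Coefficient = C(7,6) · 4^6 = 7 · 4096 = 28672.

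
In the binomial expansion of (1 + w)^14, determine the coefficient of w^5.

The general term is C(14,j)·(1)^j·(w)^(14-j); the w^5 term has j = 9.
C(14,9) = 2002.
Coefficient = C(14,9) = 2002.

2002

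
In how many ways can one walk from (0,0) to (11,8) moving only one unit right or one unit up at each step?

75582

Each path is a sequence of 19 steps with 11 rights: C(19,11) = 75582.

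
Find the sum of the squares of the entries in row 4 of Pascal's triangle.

70

By Vandermonde's identity, Σ C(4,j)² = C(8,4) = 70.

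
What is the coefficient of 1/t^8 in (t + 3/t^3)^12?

General term: C(12,j)·(t)^j·(3/t^3)^(12-j), with t-exponent 1j − 3(12−j) = 4j − 36.
Set 4j − 36 = -8: j = 7.
C(12,7) = 792; 1^7 = 1; 3^5 = 243.
Coefficient = 792 · 1 · 243 = 192456.

192456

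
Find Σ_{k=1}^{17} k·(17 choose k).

1114112

Differentiating (1+x)^17 and setting x=1: Σ k·C(17,k) = 17·2^16 = 1114112.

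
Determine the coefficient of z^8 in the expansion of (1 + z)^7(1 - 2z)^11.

Coefficient of z^8 = Σ_{j} C(7,j)·1^j·C(11,8-j)·(-2)^(8-j) for j from 0 to 7.
= 42240 + (-295680) + 620928 + (-517440) + 184800 + (-27720) + 1540 + (-22) = 8646.

8646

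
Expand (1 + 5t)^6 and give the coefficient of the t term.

The general term is C(6,j)·(1)^j·(5t)^(6-j); the t^1 term has j = 5.
C(6,5) = 6.
Coefficient = C(6,5) · 5^1 = 6 · 5 = 30.

30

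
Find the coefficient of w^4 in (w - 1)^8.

The general term is C(8,j)·(w)^j·(-1)^(8-j); the w^4 term has j = 4.
C(8,4) = 70.
Coefficient = C(8,4) = 70.

70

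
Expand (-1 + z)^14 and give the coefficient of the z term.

-14

The general term is C(14,j)·(-1)^j·(z)^(14-j); the z^1 term has j = 13.
C(14,13) = 14.
Coefficient = C(14,13) · (-1)^13 = 14 · (-1) = -14.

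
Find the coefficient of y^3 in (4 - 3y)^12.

-1557135360

The general term is C(12,j)·(4)^j·(-3y)^(12-j); the y^3 term has j = 9.
C(12,9) = 220.
Coefficient = C(12,9) · 4^9 · (-3)^3 = 220 · 262144 · (-27) = -1557135360.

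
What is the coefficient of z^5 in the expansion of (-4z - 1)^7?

-21504

The general term is C(7,j)·(-4z)^j·(-1)^(7-j); the z^5 term has j = 5.
C(7,5) = 21.
Coefficient = C(7,5) · (-4)^5 = 21 · (-1024) = -21504.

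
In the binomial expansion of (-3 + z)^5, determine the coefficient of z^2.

-270

The general term is C(5,j)·(-3)^j·(z)^(5-j); the z^2 term has j = 3.
C(5,3) = 10.
Coefficient = C(5,3) · (-3)^3 = 10 · (-27) = -270.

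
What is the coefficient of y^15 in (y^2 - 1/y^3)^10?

General term: C(10,j)·(y^2)^j·(-1/y^3)^(10-j), with y-exponent 2j − 3(10−j) = 5j − 30.
Set 5j − 30 = 15: j = 9.
C(10,9) = 10; 1^9 = 1; (-1)^1 = -1.
Coefficient = 10 · 1 · (-1) = -10.

-10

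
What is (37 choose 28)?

C(37,28) = C(37,9) by symmetry.
C(37,9) = (37·36·35·34·33·32·31·30·29) / 9! = 45143585625600 / 362880 = 124403620.

124403620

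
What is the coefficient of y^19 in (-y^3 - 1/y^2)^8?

8

General term: C(8,j)·(-y^3)^j·(-1/y^2)^(8-j), with y-exponent 3j − 2(8−j) = 5j − 16.
Set 5j − 16 = 19: j = 7.
C(8,7) = 8; (-1)^7 = -1; (-1)^1 = -1.
Coefficient = 8 · (-1) · (-1) = 8.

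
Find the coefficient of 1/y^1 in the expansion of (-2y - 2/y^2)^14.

32800768

General term: C(14,j)·(-2y)^j·(-2/y^2)^(14-j), with y-exponent 1j − 2(14−j) = 3j − 28.
Set 3j − 28 = -1: j = 9.
C(14,9) = 2002; (-2)^9 = -512; (-2)^5 = -32.
Coefficient = 2002 · (-512) · (-32) = 32800768.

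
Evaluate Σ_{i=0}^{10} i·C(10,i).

5120

Differentiating (1+x)^10 and setting x=1: Σ i·C(10,i) = 10·2^9 = 5120.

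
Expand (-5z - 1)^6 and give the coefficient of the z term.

30

The general term is C(6,j)·(-5z)^j·(-1)^(6-j); the z^1 term has j = 1.
C(6,1) = 6.
Coefficient = C(6,1) · (-5)^1 · (-1)^5 = 6 · (-5) · (-1) = 30.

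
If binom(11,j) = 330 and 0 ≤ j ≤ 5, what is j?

C(11,j) increases on 0 ≤ j ≤ 5. C(11,3) = 165 and C(11,4) = 330, so j = 4.

4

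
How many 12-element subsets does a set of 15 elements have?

C(15,12) = C(15,3) by symmetry.
C(15,3) = (15·14·13) / 3! = 2730 / 6 = 455.

455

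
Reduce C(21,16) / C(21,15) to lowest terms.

3/8

C(n,k+1)/C(n,k) = (n−k)/(k+1) = (21−15)/(15+1) = 6/16 = 3/8.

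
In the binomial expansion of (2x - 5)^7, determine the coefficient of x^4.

The general term is C(7,j)·(2x)^j·(-5)^(7-j); the x^4 term has j = 4.
C(7,4) = 35.
Coefficient = C(7,4) · 2^4 · (-5)^3 = 35 · 16 · (-125) = -70000.

-70000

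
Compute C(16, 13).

C(16,13) = C(16,3) by symmetry.
C(16,3) = (16·15·14) / 3! = 3360 / 6 = 560.

560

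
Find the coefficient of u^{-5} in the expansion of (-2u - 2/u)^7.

General term: C(7,j)·(-2u)^j·(-2/u)^(7-j), with u-exponent 1j − 1(7−j) = 2j − 7.
Set 2j − 7 = -5: j = 1.
C(7,1) = 7; (-2)^1 = -2; (-2)^6 = 64.
Coefficient = 7 · (-2) · 64 = -896.

-896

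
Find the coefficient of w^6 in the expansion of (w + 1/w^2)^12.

General term: C(12,j)·(w)^j·(1/w^2)^(12-j), with w-exponent 1j − 2(12−j) = 3j − 24.
Set 3j − 24 = 6: j = 10.
C(12,10) = 66; 1^10 = 1; 1^2 = 1.
Coefficient = 66 · 1 · 1 = 66.

66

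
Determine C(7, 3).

C(7,3) = (7·6·5) / 3! = 210 / 6 = 35.

35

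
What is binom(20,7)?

77520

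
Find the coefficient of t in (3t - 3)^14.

The general term is C(14,j)·(3t)^j·(-3)^(14-j); the t^1 term has j = 1.
C(14,1) = 14.
Coefficient = C(14,1) · 3^1 · (-3)^13 = 14 · 3 · (-1594323) = -66961566.

-66961566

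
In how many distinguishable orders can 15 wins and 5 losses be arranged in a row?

15504

Choose positions for the wins: C(20,15) = 15504.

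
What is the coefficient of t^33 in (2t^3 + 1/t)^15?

1863680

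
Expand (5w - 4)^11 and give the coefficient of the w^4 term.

-3379200000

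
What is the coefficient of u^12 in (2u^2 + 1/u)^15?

2562560

General term: C(15,j)·(2u^2)^j·(1/u)^(15-j), with u-exponent 2j − 1(15−j) = 3j − 15.
Set 3j − 15 = 12: j = 9.
C(15,9) = 5005; 2^9 = 512; 1^6 = 1.
Coefficient = 5005 · 512 · 1 = 2562560.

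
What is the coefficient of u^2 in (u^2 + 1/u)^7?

General term: C(7,j)·(u^2)^j·(1/u)^(7-j), with u-exponent 2j − 1(7−j) = 3j − 7.
Set 3j − 7 = 2: j = 3.
C(7,3) = 35; 1^3 = 1; 1^4 = 1.
Coefficient = 35 · 1 · 1 = 35.

35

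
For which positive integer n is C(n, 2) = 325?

26

n(n−1)/2 = 325 ⇒ n(n−1) = 650. Since 26·25 = 650, n = 26.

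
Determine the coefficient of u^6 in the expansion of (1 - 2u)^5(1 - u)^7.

Coefficient of u^6 = Σ_{j} C(5,j)·(-2)^j·C(7,6-j)·(-1)^(6-j) for j from 0 to 5.
= 7 + 210 + 1400 + 2800 + 1680 + 224 = 6321.

6321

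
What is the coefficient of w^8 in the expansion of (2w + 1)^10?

The general term is C(10,j)·(2w)^j·(1)^(10-j); the w^8 term has j = 8.
C(10,8) = 45.
Coefficient = C(10,8) · 2^8 = 45 · 256 = 11520.

11520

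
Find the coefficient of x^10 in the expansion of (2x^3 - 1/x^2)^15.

General term: C(15,j)·(2x^3)^j·(-1/x^2)^(15-j), with x-exponent 3j − 2(15−j) = 5j − 30.
Set 5j − 30 = 10: j = 8.
C(15,8) = 6435; 2^8 = 256; (-1)^7 = -1.
Coefficient = 6435 · 256 · (-1) = -1647360.

-1647360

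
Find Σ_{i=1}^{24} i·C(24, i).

201326592

Differentiating (1+x)^24 and setting x=1: Σ i·C(24,i) = 24·2^23 = 201326592.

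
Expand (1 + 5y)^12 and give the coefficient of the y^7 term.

The general term is C(12,j)·(1)^j·(5y)^(12-j); the y^7 term has j = 5.
C(12,5) = 792.
Coefficient = C(12,5) · 5^7 = 792 · 78125 = 61875000.

61875000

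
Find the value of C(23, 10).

1144066

C(23,10) = (23·22·21·20·19·18·17·16·15·14) / 10! = 4151586700800 / 3628800 = 1144066.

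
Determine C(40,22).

113380261800

C(40,22) = C(40,18) by symmetry.
C(40,18) = (40·39·38·37·36·35·34·33·32·31·30·29·28·27·26·25·24·23) / 18! = 725902806896876799590400000 / 6402373705728000 = 113380261800.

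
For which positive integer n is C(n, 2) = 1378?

53

n(n−1)/2 = 1378 ⇒ n(n−1) = 2756. Since 53·52 = 2756, n = 53.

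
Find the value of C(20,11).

167960

C(20,11) = C(20,9) by symmetry.
C(20,9) = (20·19·18·17·16·15·14·13·12) / 9! = 60949324800 / 362880 = 167960.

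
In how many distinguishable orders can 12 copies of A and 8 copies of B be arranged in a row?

125970

Choose positions for the A's: C(20,12) = 125970.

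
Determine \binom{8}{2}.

C(8,2) = (8·7) / 2! = 56 / 2 = 28.

28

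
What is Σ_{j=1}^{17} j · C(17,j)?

1114112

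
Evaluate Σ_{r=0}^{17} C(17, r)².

2333606220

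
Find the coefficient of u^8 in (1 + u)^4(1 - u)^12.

198

Coefficient of u^8 = Σ_{j} C(4,j)·1^j·C(12,8-j)·(-1)^(8-j) for j from 0 to 4.
= 495 + (-3168) + 5544 + (-3168) + 495 = 198.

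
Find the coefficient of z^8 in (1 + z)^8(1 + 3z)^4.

13327

Coefficient of z^8 = Σ_{j} C(8,j)·1^j·C(4,8-j)·3^(8-j) for j from 4 to 8.
= 5670 + 6048 + 1512 + 96 + 1 = 13327.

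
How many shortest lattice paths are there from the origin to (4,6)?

210

Each path is a sequence of 10 steps with 4 rights: C(10,4) = 210.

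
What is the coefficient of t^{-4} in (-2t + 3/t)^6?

-2916

General term: C(6,j)·(-2t)^j·(3/t)^(6-j), with t-exponent 1j − 1(6−j) = 2j − 6.
Set 2j − 6 = -4: j = 1.
C(6,1) = 6; (-2)^1 = -2; 3^5 = 243.
Coefficient = 6 · (-2) · 243 = -2916.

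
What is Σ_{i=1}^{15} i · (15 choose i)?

Since i·C(15,i) = 15·C(14,i−1), the sum is 15·2^14 = 15·16384 = 245760.

245760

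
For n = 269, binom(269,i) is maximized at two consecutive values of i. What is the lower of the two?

134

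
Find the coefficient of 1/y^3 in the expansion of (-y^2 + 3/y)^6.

-1458

General term: C(6,j)·(-y^2)^j·(3/y)^(6-j), with y-exponent 2j − 1(6−j) = 3j − 6.
Set 3j − 6 = -3: j = 1.
C(6,1) = 6; (-1)^1 = -1; 3^5 = 243.
Coefficient = 6 · (-1) · 243 = -1458.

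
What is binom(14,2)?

C(14,2) = (14·13) / 2! = 182 / 2 = 91.

91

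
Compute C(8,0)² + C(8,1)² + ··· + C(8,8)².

By Vandermonde's identity, Σ C(8,k)² = C(16,8) = 12870.

12870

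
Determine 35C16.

C(35,16) = (35·34·33·32·31·30·29·28·27·26·25·24·23·22·21·20) / 16! = 84945040381058457600000 / 20922789888000 = 4059928950.

4059928950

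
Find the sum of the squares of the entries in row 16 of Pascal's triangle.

Σ C(16,j)² is the coefficient of x^16 in (1+x)^16(1+x)^16 = (1+x)^32, i.e. C(32,16) = 601080390.

601080390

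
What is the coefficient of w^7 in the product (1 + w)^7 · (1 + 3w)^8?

Coefficient of w^7 = Σ_{j} C(7,j)·1^j·C(8,7-j)·3^(7-j) for j from 0 to 7.
= 17496 + 142884 + 285768 + 198450 + 52920 + 5292 + 168 + 1 = 702979.

702979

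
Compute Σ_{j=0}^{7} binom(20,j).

1 + 20 + 190 + 1140 + 4845 + 15504 + 38760 + 77520 = 137980.

137980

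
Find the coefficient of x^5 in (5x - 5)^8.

-21875000

The general term is C(8,j)·(5x)^j·(-5)^(8-j); the x^5 term has j = 5.
C(8,5) = 56.
Coefficient = C(8,5) · 5^5 · (-5)^3 = 56 · 3125 · (-125) = -21875000.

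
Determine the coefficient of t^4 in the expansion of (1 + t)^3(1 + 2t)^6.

Coefficient of t^4 = Σ_{j} C(3,j)·1^j·C(6,4-j)·2^(4-j) for j from 0 to 3.
= 240 + 480 + 180 + 12 = 912.

912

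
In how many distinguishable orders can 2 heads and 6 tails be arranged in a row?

28

Choose positions for the heads: C(8,2) = 28.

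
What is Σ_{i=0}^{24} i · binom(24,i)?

Differentiating (1+x)^24 and setting x=1: Σ i·C(24,i) = 24·2^23 = 201326592.

201326592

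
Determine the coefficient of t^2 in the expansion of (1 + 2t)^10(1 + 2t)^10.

(1 + 2t)^10(1 + 2t)^10 = (1 + 2t)^20, so the coefficient of t^2 is C(20,2)·2^2 = 190·4 = 760.

760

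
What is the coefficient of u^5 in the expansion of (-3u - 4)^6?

5832

The general term is C(6,j)·(-3u)^j·(-4)^(6-j); the u^5 term has j = 5.
C(6,5) = 6.
Coefficient = C(6,5) · (-3)^5 · (-4)^1 = 6 · (-243) · (-4) = 5832.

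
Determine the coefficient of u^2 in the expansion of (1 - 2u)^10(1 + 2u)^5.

Coefficient of u^2 = Σ_{j} C(10,j)·(-2)^j·C(5,2-j)·2^(2-j) for j from 0 to 2.
= 40 + (-200) + 180 = 20.

20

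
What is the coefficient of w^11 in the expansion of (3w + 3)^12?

6377292

The general term is C(12,j)·(3w)^j·(3)^(12-j); the w^11 term has j = 11.
C(12,11) = 12.
Coefficient = C(12,11) · 3^11 · 3^1 = 12 · 177147 · 3 = 6377292.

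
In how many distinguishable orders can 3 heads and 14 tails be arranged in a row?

Choose positions for the heads: C(17,3) = 680.

680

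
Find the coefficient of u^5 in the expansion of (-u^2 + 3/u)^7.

General term: C(7,j)·(-u^2)^j·(3/u)^(7-j), with u-exponent 2j − 1(7−j) = 3j − 7.
Set 3j − 7 = 5: j = 4.
C(7,4) = 35; (-1)^4 = 1; 3^3 = 27.
Coefficient = 35 · 1 · 27 = 945.

945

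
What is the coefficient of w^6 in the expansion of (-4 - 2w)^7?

The general term is C(7,j)·(-4)^j·(-2w)^(7-j); the w^6 term has j = 1.
C(7,1) = 7.
Coefficient = C(7,1) · (-4)^1 · (-2)^6 = 7 · (-4) · 64 = -1792.

-1792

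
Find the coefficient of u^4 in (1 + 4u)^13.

The general term is C(13,j)·(1)^j·(4u)^(13-j); the u^4 term has j = 9.
C(13,9) = 715.
Coefficient = C(13,9) · 4^4 = 715 · 256 = 183040.

183040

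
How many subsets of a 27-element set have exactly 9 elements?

Choose the 9 positions: C(27,9) = 4686825.

4686825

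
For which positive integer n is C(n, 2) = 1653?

n(n−1)/2 = 1653 ⇒ n(n−1) = 3306. Since 58·57 = 3306, n = 58.

58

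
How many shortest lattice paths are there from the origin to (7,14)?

Each path is a sequence of 21 steps with 7 rights: C(21,7) = 116280.

116280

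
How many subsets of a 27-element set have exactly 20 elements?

888030

Choose the 20 positions: C(27,20) = 888030.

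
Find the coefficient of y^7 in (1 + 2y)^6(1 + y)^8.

34232

Coefficient of y^7 = Σ_{j} C(6,j)·2^j·C(8,7-j)·1^(7-j) for j from 0 to 6.
= 8 + 336 + 3360 + 11200 + 13440 + 5376 + 512 = 34232.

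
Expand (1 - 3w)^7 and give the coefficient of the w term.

-21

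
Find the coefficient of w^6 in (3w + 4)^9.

3919104

The general term is C(9,j)·(3w)^j·(4)^(9-j); the w^6 term has j = 6.
C(9,6) = 84.
Coefficient = C(9,6) · 3^6 · 4^3 = 84 · 729 · 64 = 3919104.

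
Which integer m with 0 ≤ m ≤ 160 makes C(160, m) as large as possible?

80

C(160,m) is maximized at m = 160/2 = 80.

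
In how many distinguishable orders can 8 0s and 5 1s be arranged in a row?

1287

Choose positions for the 0s: C(13,8) = 1287.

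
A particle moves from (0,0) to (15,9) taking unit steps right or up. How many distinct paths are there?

1307504

Each path is a sequence of 24 steps with 15 rights: C(24,15) = 1307504.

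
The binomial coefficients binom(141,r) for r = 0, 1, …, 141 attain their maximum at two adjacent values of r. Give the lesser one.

For odd n = 141, C(141,r) peaks at r = (n−1)/2 and (n+1)/2; the lesser is 70.

70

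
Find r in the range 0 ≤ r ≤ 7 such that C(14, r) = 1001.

C(14,r) increases on 0 ≤ r ≤ 7. C(14,3) = 364 and C(14,4) = 1001, so r = 4.

4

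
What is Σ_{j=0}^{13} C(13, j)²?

10400600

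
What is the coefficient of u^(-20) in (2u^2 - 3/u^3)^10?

General term: C(10,j)·(2u^2)^j·(-3/u^3)^(10-j), with u-exponent 2j − 3(10−j) = 5j − 30.
Set 5j − 30 = -20: j = 2.
C(10,2) = 45; 2^2 = 4; (-3)^8 = 6561.
Coefficient = 45 · 4 · 6561 = 1180980.

1180980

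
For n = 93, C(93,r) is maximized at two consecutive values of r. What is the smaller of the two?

46

For odd n = 93, C(93,r) peaks at r = (n−1)/2 and (n+1)/2; the smaller is 46.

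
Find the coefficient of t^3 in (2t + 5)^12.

3437500000

The general term is C(12,j)·(2t)^j·(5)^(12-j); the t^3 term has j = 3.
C(12,3) = 220.
Coefficient = C(12,3) · 2^3 · 5^9 = 220 · 8 · 1953125 = 3437500000.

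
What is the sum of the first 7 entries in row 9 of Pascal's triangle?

466

1 + 9 + 36 + 84 + 126 + 126 + 84 = 466.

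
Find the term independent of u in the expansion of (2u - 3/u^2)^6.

General term: C(6,j)·(2u)^j·(-3/u^2)^(6-j), with u-exponent 1j − 2(6−j) = 3j − 12.
Set 3j − 12 = 0: j = 4.
C(6,4) = 15; 2^4 = 16; (-3)^2 = 9.
Coefficient = 15 · 16 · 9 = 2160.

2160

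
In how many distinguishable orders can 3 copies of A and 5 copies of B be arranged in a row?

56

Choose positions for the A's: C(8,3) = 56.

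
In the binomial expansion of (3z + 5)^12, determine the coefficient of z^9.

541282500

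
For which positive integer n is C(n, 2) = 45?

10

n(n−1)/2 = 45 ⇒ n(n−1) = 90. Since 10·9 = 90, n = 10.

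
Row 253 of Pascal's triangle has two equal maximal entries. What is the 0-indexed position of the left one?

126

For odd n = 253, C(253,j) peaks at j = (n−1)/2 and (n+1)/2; the lower is 126.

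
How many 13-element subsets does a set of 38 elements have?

5414950296

C(38,13) = (38·37·36·35·34·33·32·31·30·29·28·27·26) / 13! = 33719008124158156800 / 6227020800 = 5414950296.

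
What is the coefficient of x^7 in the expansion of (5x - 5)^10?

The general term is C(10,j)·(5x)^j·(-5)^(10-j); the x^7 term has j = 7.
C(10,7) = 120.
Coefficient = C(10,7) · 5^7 · (-5)^3 = 120 · 78125 · (-125) = -1171875000.

-1171875000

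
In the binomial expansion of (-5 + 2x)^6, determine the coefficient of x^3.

-20000

The general term is C(6,j)·(-5)^j·(2x)^(6-j); the x^3 term has j = 3.
C(6,3) = 20.
Coefficient = C(6,3) · (-5)^3 · 2^3 = 20 · (-125) · 8 = -20000.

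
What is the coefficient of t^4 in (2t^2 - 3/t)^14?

1260971712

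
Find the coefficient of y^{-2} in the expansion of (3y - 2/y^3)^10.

-2099520

General term: C(10,j)·(3y)^j·(-2/y^3)^(10-j), with y-exponent 1j − 3(10−j) = 4j − 30.
Set 4j − 30 = -2: j = 7.
C(10,7) = 120; 3^7 = 2187; (-2)^3 = -8.
Coefficient = 120 · 2187 · (-8) = -2099520.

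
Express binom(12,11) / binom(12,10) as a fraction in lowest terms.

2/11

C(n,k+1)/C(n,k) = (n−k)/(k+1) = (12−10)/(10+1) = 2/11.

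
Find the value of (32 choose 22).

64512240

C(32,22) = C(32,10) by symmetry.
C(32,10) = (32·31·30·29·28·27·26·25·24·23) / 10! = 234102016512000 / 3628800 = 64512240.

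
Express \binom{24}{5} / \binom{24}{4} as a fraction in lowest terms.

4

C(n,k+1)/C(n,k) = (n−k)/(k+1) = (24−4)/(4+1) = 20/5 = 4.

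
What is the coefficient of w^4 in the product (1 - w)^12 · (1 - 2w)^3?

2703

Coefficient of w^4 = Σ_{j} C(12,j)·(-1)^j·C(3,4-j)·(-2)^(4-j) for j from 1 to 4.
= 96 + 792 + 1320 + 495 = 2703.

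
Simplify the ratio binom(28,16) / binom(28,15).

C(n,k+1)/C(n,k) = (n−k)/(k+1) = (28−15)/(15+1) = 13/16.

13/16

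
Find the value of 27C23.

17550

C(27,23) = C(27,4) by symmetry.
C(27,4) = (27·26·25·24) / 4! = 421200 / 24 = 17550.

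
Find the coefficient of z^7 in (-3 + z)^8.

The general term is C(8,j)·(-3)^j·(z)^(8-j); the z^7 term has j = 1.
C(8,1) = 8.
Coefficient = C(8,1) · (-3)^1 = 8 · (-3) = -24.

-24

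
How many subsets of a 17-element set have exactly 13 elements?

2380

Choose the 13 positions: C(17,13) = 2380.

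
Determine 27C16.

C(27,16) = C(27,11) by symmetry.
C(27,11) = (27·26·25·24·23·22·21·20·19·18·17) / 11! = 520431047136000 / 39916800 = 13037895.

13037895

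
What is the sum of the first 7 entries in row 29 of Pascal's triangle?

621616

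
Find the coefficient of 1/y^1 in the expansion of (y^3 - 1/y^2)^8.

General term: C(8,j)·(y^3)^j·(-1/y^2)^(8-j), with y-exponent 3j − 2(8−j) = 5j − 16.
Set 5j − 16 = -1: j = 3.
C(8,3) = 56; 1^3 = 1; (-1)^5 = -1.
Coefficient = 56 · 1 · (-1) = -56.

-56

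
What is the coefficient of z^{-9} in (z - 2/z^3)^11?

-14784

General term: C(11,j)·(z)^j·(-2/z^3)^(11-j), with z-exponent 1j − 3(11−j) = 4j − 33.
Set 4j − 33 = -9: j = 6.
C(11,6) = 462; 1^6 = 1; (-2)^5 = -32.
Coefficient = 462 · 1 · (-32) = -14784.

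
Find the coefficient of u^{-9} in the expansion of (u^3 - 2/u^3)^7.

General term: C(7,j)·(u^3)^j·(-2/u^3)^(7-j), with u-exponent 3j − 3(7−j) = 6j − 21.
Set 6j − 21 = -9: j = 2.
C(7,2) = 21; 1^2 = 1; (-2)^5 = -32.
Coefficient = 21 · 1 · (-32) = -672.

-672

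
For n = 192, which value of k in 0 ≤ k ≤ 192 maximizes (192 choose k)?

C(192,k) is maximized at k = 192/2 = 96.

96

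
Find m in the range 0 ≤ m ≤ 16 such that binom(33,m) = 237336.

C(33,m) increases on 0 ≤ m ≤ 16. C(33,4) = 40920 and C(33,5) = 237336, so m = 5.

5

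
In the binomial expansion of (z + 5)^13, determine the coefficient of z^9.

The general term is C(13,j)·(z)^j·(5)^(13-j); the z^9 term has j = 9.
C(13,9) = 715.
Coefficient = C(13,9) · 5^4 = 715 · 625 = 446875.

446875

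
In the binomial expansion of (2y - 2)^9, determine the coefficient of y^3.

43008

The general term is C(9,j)·(2y)^j·(-2)^(9-j); the y^3 term has j = 3.
C(9,3) = 84.
Coefficient = C(9,3) · 2^3 · (-2)^6 = 84 · 8 · 64 = 43008.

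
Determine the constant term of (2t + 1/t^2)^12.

126720

General term: C(12,j)·(2t)^j·(1/t^2)^(12-j), with t-exponent 1j − 2(12−j) = 3j − 24.
Set 3j − 24 = 0: j = 8.
C(12,8) = 495; 2^8 = 256; 1^4 = 1.
Coefficient = 495 · 256 · 1 = 126720.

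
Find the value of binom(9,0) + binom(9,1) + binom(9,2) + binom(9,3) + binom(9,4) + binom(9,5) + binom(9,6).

1 + 9 + 36 + 84 + 126 + 126 + 84 = 466.

466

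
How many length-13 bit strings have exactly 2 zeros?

78

Choose the 2 positions: C(13,2) = 78.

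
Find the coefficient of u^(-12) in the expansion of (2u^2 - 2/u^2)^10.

46080

General term: C(10,j)·(2u^2)^j·(-2/u^2)^(10-j), with u-exponent 2j − 2(10−j) = 4j − 20.
Set 4j − 20 = -12: j = 2.
C(10,2) = 45; 2^2 = 4; (-2)^8 = 256.
Coefficient = 45 · 4 · 256 = 46080.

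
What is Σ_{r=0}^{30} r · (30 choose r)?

16106127360

Since r·C(30,r) = 30·C(29,r−1), the sum is 30·2^29 = 30·536870912 = 16106127360.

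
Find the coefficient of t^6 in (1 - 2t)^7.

448

The general term is C(7,j)·(1)^j·(-2t)^(7-j); the t^6 term has j = 1.
C(7,1) = 7.
Coefficient = C(7,1) · (-2)^6 = 7 · 64 = 448.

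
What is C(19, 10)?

92378

C(19,10) = C(19,9) by symmetry.
C(19,9) = (19·18·17·16·15·14·13·12·11) / 9! = 33522128640 / 362880 = 92378.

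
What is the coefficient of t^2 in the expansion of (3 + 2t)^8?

81648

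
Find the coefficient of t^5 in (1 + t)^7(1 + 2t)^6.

Coefficient of t^5 = Σ_{j} C(7,j)·1^j·C(6,5-j)·2^(5-j) for j from 0 to 5.
= 192 + 1680 + 3360 + 2100 + 420 + 21 = 7773.

7773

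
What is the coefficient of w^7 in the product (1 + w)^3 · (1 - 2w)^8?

96

Coefficient of w^7 = Σ_{j} C(3,j)·1^j·C(8,7-j)·(-2)^(7-j) for j from 0 to 3.
= (-1024) + 5376 + (-5376) + 1120 = 96.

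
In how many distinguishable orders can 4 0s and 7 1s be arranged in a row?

Choose positions for the 0s: C(11,4) = 330.

330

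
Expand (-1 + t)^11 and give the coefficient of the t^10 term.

-11

The general term is C(11,j)·(-1)^j·(t)^(11-j); the t^10 term has j = 1.
C(11,1) = 11.
Coefficient = C(11,1) · (-1)^1 = 11 · (-1) = -11.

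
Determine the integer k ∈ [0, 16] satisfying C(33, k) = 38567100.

9

C(33,k) increases on 0 ≤ k ≤ 16. C(33,8) = 13884156 and C(33,9) = 38567100, so k = 9.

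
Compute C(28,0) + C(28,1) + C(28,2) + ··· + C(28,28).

268435456

Setting x = 1 in (1+x)^28 gives Σ C(28,i) = 2^28 = 268435456.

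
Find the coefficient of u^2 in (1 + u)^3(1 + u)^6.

36

Coefficient of u^2 = Σ_{j} C(3,j)·C(6,2-j) for j from 0 to 2.
= 15 + 18 + 3 = 36.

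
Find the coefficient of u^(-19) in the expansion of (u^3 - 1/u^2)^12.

General term: C(12,j)·(u^3)^j·(-1/u^2)^(12-j), with u-exponent 3j − 2(12−j) = 5j − 24.
Set 5j − 24 = -19: j = 1.
C(12,1) = 12; 1^1 = 1; (-1)^11 = -1.
Coefficient = 12 · 1 · (-1) = -12.

-12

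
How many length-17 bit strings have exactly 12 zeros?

Choose the 12 positions: C(17,12) = 6188.

6188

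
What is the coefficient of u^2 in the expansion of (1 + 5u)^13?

1950

The general term is C(13,j)·(1)^j·(5u)^(13-j); the u^2 term has j = 11.
C(13,11) = 78.
Coefficient = C(13,11) · 5^2 = 78 · 25 = 1950.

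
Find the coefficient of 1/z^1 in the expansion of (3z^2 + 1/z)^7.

189

General term: C(7,j)·(3z^2)^j·(1/z)^(7-j), with z-exponent 2j − 1(7−j) = 3j − 7.
Set 3j − 7 = -1: j = 2.
C(7,2) = 21; 3^2 = 9; 1^5 = 1.
Coefficient = 21 · 9 · 1 = 189.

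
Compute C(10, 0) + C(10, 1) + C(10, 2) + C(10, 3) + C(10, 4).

1 + 10 + 45 + 120 + 210 = 386.

386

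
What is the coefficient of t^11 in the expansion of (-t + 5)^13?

The general term is C(13,j)·(-t)^j·(5)^(13-j); the t^11 term has j = 11.
C(13,11) = 78.
Coefficient = C(13,11) · (-1)^11 · 5^2 = 78 · (-1) · 25 = -1950.

-1950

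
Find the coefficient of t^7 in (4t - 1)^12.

The general term is C(12,j)·(4t)^j·(-1)^(12-j); the t^7 term has j = 7.
C(12,7) = 792.
Coefficient = C(12,7) · 4^7 · (-1)^5 = 792 · 16384 · (-1) = -12976128.

-12976128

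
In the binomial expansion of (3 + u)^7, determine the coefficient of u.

The general term is C(7,j)·(3)^j·(u)^(7-j); the u^1 term has j = 6.
C(7,6) = 7.
Coefficient = C(7,6) · 3^6 = 7 · 729 = 5103.

5103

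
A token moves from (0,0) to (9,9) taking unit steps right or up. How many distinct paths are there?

48620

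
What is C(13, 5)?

1287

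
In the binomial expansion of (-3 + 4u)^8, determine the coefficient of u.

-69984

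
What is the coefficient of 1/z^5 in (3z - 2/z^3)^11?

General term: C(11,j)·(3z)^j·(-2/z^3)^(11-j), with z-exponent 1j − 3(11−j) = 4j − 33.
Set 4j − 33 = -5: j = 7.
C(11,7) = 330; 3^7 = 2187; (-2)^4 = 16.
Coefficient = 330 · 2187 · 16 = 11547360.

11547360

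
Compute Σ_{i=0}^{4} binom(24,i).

1 + 24 + 276 + 2024 + 10626 = 12951.

12951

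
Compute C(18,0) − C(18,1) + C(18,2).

136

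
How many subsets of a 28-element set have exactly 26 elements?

378

Choose the 26 positions: C(28,26) = 378.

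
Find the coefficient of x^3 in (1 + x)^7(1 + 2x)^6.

Coefficient of x^3 = Σ_{j} C(7,j)·1^j·C(6,3-j)·2^(3-j) for j from 0 to 3.
= 160 + 420 + 252 + 35 = 867.

867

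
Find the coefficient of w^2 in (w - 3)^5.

-270

The general term is C(5,j)·(w)^j·(-3)^(5-j); the w^2 term has j = 2.
C(5,2) = 10.
Coefficient = C(5,2) · (-3)^3 = 10 · (-27) = -270.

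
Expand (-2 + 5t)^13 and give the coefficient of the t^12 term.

The general term is C(13,j)·(-2)^j·(5t)^(13-j); the t^12 term has j = 1.
C(13,1) = 13.
Coefficient = C(13,1) · (-2)^1 · 5^12 = 13 · (-2) · 244140625 = -6347656250.

-6347656250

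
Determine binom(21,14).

116280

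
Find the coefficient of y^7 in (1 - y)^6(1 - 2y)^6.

-10836

Coefficient of y^7 = Σ_{j} C(6,j)·(-1)^j·C(6,7-j)·(-2)^(7-j) for j from 1 to 6.
= (-384) + (-2880) + (-4800) + (-2400) + (-360) + (-12) = -10836.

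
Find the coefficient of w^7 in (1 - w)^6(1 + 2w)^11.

-506

Coefficient of w^7 = Σ_{j} C(6,j)·(-1)^j·C(11,7-j)·2^(7-j) for j from 0 to 6.
= 42240 + (-177408) + 221760 + (-105600) + 19800 + (-1320) + 22 = -506.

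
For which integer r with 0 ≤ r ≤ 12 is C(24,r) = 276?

C(24,r) increases on 0 ≤ r ≤ 12. C(24,1) = 24 and C(24,2) = 276, so r = 2.

2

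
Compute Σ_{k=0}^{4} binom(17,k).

1 + 17 + 136 + 680 + 2380 = 3214.

3214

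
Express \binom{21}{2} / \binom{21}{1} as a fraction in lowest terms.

C(n,k+1)/C(n,k) = (n−k)/(k+1) = (21−1)/(1+1) = 20/2 = 10.

10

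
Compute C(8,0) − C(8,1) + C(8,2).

21

The partial alternating sum Σ_{k=0}^{2} (−1)^k C(8,k) = (−1)^2 C(7,2) = 21.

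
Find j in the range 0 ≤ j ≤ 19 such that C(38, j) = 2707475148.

12

C(38,j) increases on 0 ≤ j ≤ 19. C(38,11) = 1203322288 and C(38,12) = 2707475148, so j = 12.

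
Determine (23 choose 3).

1771

C(23,3) = (23·22·21) / 3! = 10626 / 6 = 1771.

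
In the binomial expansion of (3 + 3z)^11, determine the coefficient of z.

1948617

The general term is C(11,j)·(3)^j·(3z)^(11-j); the z^1 term has j = 10.
C(11,10) = 11.
Coefficient = C(11,10) · 3^10 · 3^1 = 11 · 59049 · 3 = 1948617.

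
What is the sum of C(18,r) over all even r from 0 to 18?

Even-r terms of row 18 sum to 2^17 = 131072.

131072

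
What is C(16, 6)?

8008

C(16,6) = (16·15·14·13·12·11) / 6! = 5765760 / 720 = 8008.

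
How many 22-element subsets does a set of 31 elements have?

C(31,22) = C(31,9) by symmetry.
C(31,9) = (31·30·29·28·27·26·25·24·23) / 9! = 7315688016000 / 362880 = 20160075.

20160075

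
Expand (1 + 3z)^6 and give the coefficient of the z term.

The general term is C(6,j)·(1)^j·(3z)^(6-j); the z^1 term has j = 5.
C(6,5) = 6.
Coefficient = C(6,5) · 3^1 = 6 · 3 = 18.

18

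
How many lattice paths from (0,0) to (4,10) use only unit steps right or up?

Each path is a sequence of 14 steps with 4 rights: C(14,4) = 1001.

1001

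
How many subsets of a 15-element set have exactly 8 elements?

Choose the 8 positions: C(15,8) = 6435.

6435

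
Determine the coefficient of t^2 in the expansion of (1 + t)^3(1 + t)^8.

(1 + t)^3(1 + t)^8 = (1 + t)^11, so the coefficient of t^2 is C(11,2)·1^2 = 55·1 = 55.

55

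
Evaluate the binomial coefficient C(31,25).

C(31,25) = C(31,6) by symmetry.
C(31,6) = (31·30·29·28·27·26) / 6! = 530122320 / 720 = 736281.

736281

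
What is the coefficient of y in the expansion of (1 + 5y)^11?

55

The general term is C(11,j)·(1)^j·(5y)^(11-j); the y^1 term has j = 10.
C(11,10) = 11.
Coefficient = C(11,10) · 5^1 = 11 · 5 = 55.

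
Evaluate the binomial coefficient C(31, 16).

300540195

C(31,16) = C(31,15) by symmetry.
C(31,15) = (31·30·29·28·27·26·25·24·23·22·21·20·19·18·17) / 15! = 393008709555221760000 / 1307674368000 = 300540195.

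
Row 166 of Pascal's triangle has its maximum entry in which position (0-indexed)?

83

C(166,i) is maximized at i = 166/2 = 83.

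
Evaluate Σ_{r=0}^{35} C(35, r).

34359738368

The entries of row 35 sum to 2^35 = 34359738368.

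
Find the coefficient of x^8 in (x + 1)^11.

165

The general term is C(11,j)·(x)^j·(1)^(11-j); the x^8 term has j = 8.
C(11,8) = 165.
Coefficient = C(11,8) = 165.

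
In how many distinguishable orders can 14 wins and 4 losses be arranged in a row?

Choose positions for the wins: C(18,14) = 3060.

3060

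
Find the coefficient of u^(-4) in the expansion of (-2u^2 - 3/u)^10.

General term: C(10,j)·(-2u^2)^j·(-3/u)^(10-j), with u-exponent 2j − 1(10−j) = 3j − 10.
Set 3j − 10 = -4: j = 2.
C(10,2) = 45; (-2)^2 = 4; (-3)^8 = 6561.
Coefficient = 45 · 4 · 6561 = 1180980.

1180980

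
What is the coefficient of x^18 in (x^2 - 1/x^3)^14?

General term: C(14,j)·(x^2)^j·(-1/x^3)^(14-j), with x-exponent 2j − 3(14−j) = 5j − 42.
Set 5j − 42 = 18: j = 12.
C(14,12) = 91; 1^12 = 1; (-1)^2 = 1.
Coefficient = 91 · 1 · 1 = 91.

91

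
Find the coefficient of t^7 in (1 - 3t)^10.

-262440

The general term is C(10,j)·(1)^j·(-3t)^(10-j); the t^7 term has j = 3.
C(10,3) = 120.
Coefficient = C(10,3) · (-3)^7 = 120 · (-2187) = -262440.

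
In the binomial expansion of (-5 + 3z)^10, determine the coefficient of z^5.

-191362500

The general term is C(10,j)·(-5)^j·(3z)^(10-j); the z^5 term has j = 5.
C(10,5) = 252.
Coefficient = C(10,5) · (-5)^5 · 3^5 = 252 · (-3125) · 243 = -191362500.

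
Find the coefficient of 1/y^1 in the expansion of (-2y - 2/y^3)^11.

General term: C(11,j)·(-2y)^j·(-2/y^3)^(11-j), with y-exponent 1j − 3(11−j) = 4j − 33.
Set 4j − 33 = -1: j = 8.
C(11,8) = 165; (-2)^8 = 256; (-2)^3 = -8.
Coefficient = 165 · 256 · (-8) = -337920.

-337920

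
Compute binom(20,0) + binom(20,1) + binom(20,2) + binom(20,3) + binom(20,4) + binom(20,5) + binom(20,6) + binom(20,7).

137980

1 + 20 + 190 + 1140 + 4845 + 15504 + 38760 + 77520 = 137980.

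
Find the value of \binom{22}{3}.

C(22,3) = (22·21·20) / 3! = 9240 / 6 = 1540.

1540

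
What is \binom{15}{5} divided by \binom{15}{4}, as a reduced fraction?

C(n,k+1)/C(n,k) = (n−k)/(k+1) = (15−4)/(4+1) = 11/5.

11/5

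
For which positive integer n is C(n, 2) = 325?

26

n(n−1)/2 = 325 ⇒ n(n−1) = 650. Since 26·25 = 650, n = 26.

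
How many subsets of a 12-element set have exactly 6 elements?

924

Choose the 6 positions: C(12,6) = 924.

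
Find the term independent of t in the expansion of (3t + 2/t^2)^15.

General term: C(15,j)·(3t)^j·(2/t^2)^(15-j), with t-exponent 1j − 2(15−j) = 3j − 30.
Set 3j − 30 = 0: j = 10.
C(15,10) = 3003; 3^10 = 59049; 2^5 = 32.
Coefficient = 3003 · 59049 · 32 = 5674372704.

5674372704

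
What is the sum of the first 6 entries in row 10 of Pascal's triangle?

1 + 10 + 45 + 120 + 210 + 252 = 638.

638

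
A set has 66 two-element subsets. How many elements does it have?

12

n(n−1)/2 = 66 ⇒ n(n−1) = 132. Since 12·11 = 132, n = 12.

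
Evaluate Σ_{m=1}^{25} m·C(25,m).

419430400

Since m·C(25,m) = 25·C(24,m−1), the sum is 25·2^24 = 25·16777216 = 419430400.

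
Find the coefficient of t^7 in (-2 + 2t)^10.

-122880

The general term is C(10,j)·(-2)^j·(2t)^(10-j); the t^7 term has j = 3.
C(10,3) = 120.
Coefficient = C(10,3) · (-2)^3 · 2^7 = 120 · (-8) · 128 = -122880.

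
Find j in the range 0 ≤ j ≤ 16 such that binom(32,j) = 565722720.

15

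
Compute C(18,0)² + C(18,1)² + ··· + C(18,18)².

By Vandermonde's identity, Σ C(18,j)² = C(36,18) = 9075135300.

9075135300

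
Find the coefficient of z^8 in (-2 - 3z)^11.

-8660520

The general term is C(11,j)·(-2)^j·(-3z)^(11-j); the z^8 term has j = 3.
C(11,3) = 165.
Coefficient = C(11,3) · (-2)^3 · (-3)^8 = 165 · (-8) · 6561 = -8660520.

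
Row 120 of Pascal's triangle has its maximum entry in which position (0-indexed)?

60

C(120,k) is maximized at k = 120/2 = 60.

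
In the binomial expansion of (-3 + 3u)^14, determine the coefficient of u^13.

-66961566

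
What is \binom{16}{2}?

120

C(16,2) = (16·15) / 2! = 240 / 2 = 120.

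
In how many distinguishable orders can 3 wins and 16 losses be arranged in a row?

969

Choose positions for the wins: C(19,3) = 969.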